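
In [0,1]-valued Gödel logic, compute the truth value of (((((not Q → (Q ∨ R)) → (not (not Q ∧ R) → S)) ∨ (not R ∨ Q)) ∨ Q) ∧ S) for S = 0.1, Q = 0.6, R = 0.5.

not Q: Gödel ¬ of 0.6 = 0 (operand ≠ 0)
(Q ∨ R) = max(0.6, 0.5) = 0.6
(not Q → (Q ∨ R)): 0 ≤ 0.6, so result = 1
not Q: Gödel ¬ of 0.6 = 0 (operand ≠ 0)
(not Q ∧ R) = min(0, 0.5) = 0
not (not Q ∧ R): Gödel ¬ of 0 = 1 (operand is 0)
(not (not Q ∧ R) → S): 1 > 0.1, so result = 0.1
((not Q → (Q ∨ R)) → (not (not Q ∧ R) → S)): 1 > 0.1, so result = 0.1
not R: Gödel ¬ of 0.5 = 0 (operand ≠ 0)
(not R ∨ Q) = max(0, 0.6) = 0.6
(((not Q → (Q ∨ R)) → (not (not Q ∧ R) → S)) ∨ (not R ∨ Q)) = max(0.1, 0.6) = 0.6
((((not Q → (Q ∨ R)) → (not (not Q ∧ R) → S)) ∨ (not R ∨ Q)) ∨ Q) = max(0.6, 0.6) = 0.6
(((((not Q → (Q ∨ R)) → (not (not Q ∧ R) → S)) ∨ (not R ∨ Q)) ∨ Q) ∧ S) = min(0.6, 0.1) = 0.1

0.10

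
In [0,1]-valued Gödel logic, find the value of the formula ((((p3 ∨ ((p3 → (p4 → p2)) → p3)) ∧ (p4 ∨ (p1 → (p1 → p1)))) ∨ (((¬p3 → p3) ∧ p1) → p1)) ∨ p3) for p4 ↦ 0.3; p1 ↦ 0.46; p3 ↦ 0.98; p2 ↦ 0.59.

1.00

(p4 → p2): 0.3 ≤ 0.59, so result = 1
(p3 → (p4 → p2)): 0.98 ≤ 1, so result = 1
((p3 → (p4 → p2)) → p3): 1 > 0.98, so result = 0.98
(p3 ∨ ((p3 → (p4 → p2)) → p3)) = max(0.98, 0.98) = 0.98
(p1 → p1): 0.46 ≤ 0.46, so result = 1
(p1 → (p1 → p1)): 0.46 ≤ 1, so result = 1
(p4 ∨ (p1 → (p1 → p1))) = max(0.3, 1) = 1
((p3 ∨ ((p3 → (p4 → p2)) → p3)) ∧ (p4 ∨ (p1 → (p1 → p1)))) = min(0.98, 1) = 0.98
¬p3: Gödel ¬ of 0.98 = 0 (operand ≠ 0)
(¬p3 → p3): 0 ≤ 0.98, so result = 1
((¬p3 → p3) ∧ p1) = min(1, 0.46) = 0.46
(((¬p3 → p3) ∧ p1) → p1): 0.46 ≤ 0.46, so result = 1
(((p3 ∨ ((p3 → (p4 → p2)) → p3)) ∧ (p4 ∨ (p1 → (p1 → p1)))) ∨ (((¬p3 → p3) ∧ p1) → p1)) = max(0.98, 1) = 1
((((p3 ∨ ((p3 → (p4 → p2)) → p3)) ∧ (p4 ∨ (p1 → (p1 → p1)))) ∨ (((¬p3 → p3) ∧ p1) → p1)) ∨ p3) = max(1, 0.98) = 1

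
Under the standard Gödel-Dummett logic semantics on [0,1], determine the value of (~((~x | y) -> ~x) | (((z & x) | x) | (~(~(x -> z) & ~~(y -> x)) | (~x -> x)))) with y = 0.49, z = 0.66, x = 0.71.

~x: Gödel ¬ of 0.71 = 0 (operand ≠ 0)
(~x | y) = max(0, 0.49) = 0.49
~x: Gödel ¬ of 0.71 = 0 (operand ≠ 0)
((~x | y) -> ~x): 0.49 > 0, so result = 0
~((~x | y) -> ~x): Gödel ¬ of 0 = 1 (operand is 0)
(z & x) = min(0.66, 0.71) = 0.66
((z & x) | x) = max(0.66, 0.71) = 0.71
(x -> z): 0.71 > 0.66, so result = 0.66
~(x -> z): Gödel ¬ of 0.66 = 0 (operand ≠ 0)
(y -> x): 0.49 ≤ 0.71, so result = 1
~(y -> x): Gödel ¬ of 1 = 0 (operand ≠ 0)
~~(y -> x): Gödel ¬ of 0 = 1 (operand is 0)
(~(x -> z) & ~~(y -> x)) = min(0, 1) = 0
~(~(x -> z) & ~~(y -> x)): Gödel ¬ of 0 = 1 (operand is 0)
~x: Gödel ¬ of 0.71 = 0 (operand ≠ 0)
(~x -> x): 0 ≤ 0.71, so result = 1
(~(~(x -> z) & ~~(y -> x)) | (~x -> x)) = max(1, 1) = 1
(((z & x) | x) | (~(~(x -> z) & ~~(y -> x)) | (~x -> x))) = max(0.71, 1) = 1
(~((~x | y) -> ~x) | (((z & x) | x) | (~(~(x -> z) & ~~(y -> x)) | (~x -> x)))) = max(1, 1) = 1

1.00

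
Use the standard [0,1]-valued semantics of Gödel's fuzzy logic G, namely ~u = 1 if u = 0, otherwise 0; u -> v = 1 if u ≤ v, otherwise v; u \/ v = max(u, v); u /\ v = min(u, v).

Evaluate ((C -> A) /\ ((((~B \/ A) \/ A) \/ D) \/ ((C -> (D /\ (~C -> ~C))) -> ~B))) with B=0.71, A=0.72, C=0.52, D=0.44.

(C -> A): 0.52 ≤ 0.72, so result = 1
~B: Gödel ¬ of 0.71 = 0 (operand ≠ 0)
(~B \/ A) = max(0, 0.72) = 0.72
((~B \/ A) \/ A) = max(0.72, 0.72) = 0.72
(((~B \/ A) \/ A) \/ D) = max(0.72, 0.44) = 0.72
~C: Gödel ¬ of 0.52 = 0 (operand ≠ 0)
~C: Gödel ¬ of 0.52 = 0 (operand ≠ 0)
(~C -> ~C): 0 ≤ 0, so result = 1
(D /\ (~C -> ~C)) = min(0.44, 1) = 0.44
(C -> (D /\ (~C -> ~C))): 0.52 > 0.44, so result = 0.44
~B: Gödel ¬ of 0.71 = 0 (operand ≠ 0)
((C -> (D /\ (~C -> ~C))) -> ~B): 0.44 > 0, so result = 0
((((~B \/ A) \/ A) \/ D) \/ ((C -> (D /\ (~C -> ~C))) -> ~B)) = max(0.72, 0) = 0.72
((C -> A) /\ ((((~B \/ A) \/ A) \/ D) \/ ((C -> (D /\ (~C -> ~C))) -> ~B))) = min(1, 0.72) = 0.72

0.72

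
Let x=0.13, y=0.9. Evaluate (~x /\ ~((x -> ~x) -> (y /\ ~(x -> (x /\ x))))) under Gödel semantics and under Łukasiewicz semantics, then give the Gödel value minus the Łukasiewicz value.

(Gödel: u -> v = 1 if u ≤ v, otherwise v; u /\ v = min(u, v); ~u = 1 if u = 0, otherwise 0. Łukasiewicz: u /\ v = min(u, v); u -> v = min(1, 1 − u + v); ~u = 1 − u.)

Gödel evaluation:
  ~x: Gödel ¬ of 0.13 = 0 (operand ≠ 0)
  ~x: Gödel ¬ of 0.13 = 0 (operand ≠ 0)
  (x -> ~x): 0.13 > 0, so result = 0
  (x /\ x) = min(0.13, 0.13) = 0.13
  (x -> (x /\ x)): 0.13 ≤ 0.13, so result = 1
  ~(x -> (x /\ x)): Gödel ¬ of 1 = 0 (operand ≠ 0)
  (y /\ ~(x -> (x /\ x))) = min(0.9, 0) = 0
  ((x -> ~x) -> (y /\ ~(x -> (x /\ x)))): 0 ≤ 0, so result = 1
  ~((x -> ~x) -> (y /\ ~(x -> (x /\ x)))): Gödel ¬ of 1 = 0 (operand ≠ 0)
  (~x /\ ~((x -> ~x) -> (y /\ ~(x -> (x /\ x))))) = min(0, 0) = 0
  Gödel value = 0
Łukasiewicz evaluation:
  ~x: Łukasiewicz ¬ gives 1 − 0.13 = 0.87
  ~x: Łukasiewicz ¬ gives 1 − 0.13 = 0.87
  (x -> ~x): min(1, 1 − 0.13 + 0.87) = 1
  (x /\ x) = min(0.13, 0.13) = 0.13
  (x -> (x /\ x)): min(1, 1 − 0.13 + 0.13) = 1
  ~(x -> (x /\ x)): Łukasiewicz ¬ gives 1 − 1 = 0
  (y /\ ~(x -> (x /\ x))) = min(0.9, 0) = 0
  ((x -> ~x) -> (y /\ ~(x -> (x /\ x)))): min(1, 1 − 1 + 0) = 0
  ~((x -> ~x) -> (y /\ ~(x -> (x /\ x)))): Łukasiewicz ¬ gives 1 − 0 = 1
  (~x /\ ~((x -> ~x) -> (y /\ ~(x -> (x /\ x))))) = min(0.87, 1) = 0.87
  Łukasiewicz value = 0.87
Difference: 0 − 0.87 = -0.87

-0.87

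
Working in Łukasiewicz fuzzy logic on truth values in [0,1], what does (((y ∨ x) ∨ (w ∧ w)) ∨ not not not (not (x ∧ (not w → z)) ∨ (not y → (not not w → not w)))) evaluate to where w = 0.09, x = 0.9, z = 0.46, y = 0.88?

(y ∨ x) = max(0.88, 0.9) = 0.9
(w ∧ w) = min(0.09, 0.09) = 0.09
((y ∨ x) ∨ (w ∧ w)) = max(0.9, 0.09) = 0.9
not w: Łukasiewicz ¬ gives 1 − 0.09 = 0.91
(not w → z): min(1, 1 − 0.91 + 0.46) = 0.55
(x ∧ (not w → z)) = min(0.9, 0.55) = 0.55
not (x ∧ (not w → z)): Łukasiewicz ¬ gives 1 − 0.55 = 0.45
not y: Łukasiewicz ¬ gives 1 − 0.88 = 0.12
not w: Łukasiewicz ¬ gives 1 − 0.09 = 0.91
not not w: Łukasiewicz ¬ gives 1 − 0.91 = 0.09
not w: Łukasiewicz ¬ gives 1 − 0.09 = 0.91
(not not w → not w): min(1, 1 − 0.09 + 0.91) = 1
(not y → (not not w → not w)): min(1, 1 − 0.12 + 1) = 1
(not (x ∧ (not w → z)) ∨ (not y → (not not w → not w))) = max(0.45, 1) = 1
not (not (x ∧ (not w → z)) ∨ (not y → (not not w → not w))): Łukasiewicz ¬ gives 1 − 1 = 0
not not (not (x ∧ (not w → z)) ∨ (not y → (not not w → not w))): Łukasiewicz ¬ gives 1 − 0 = 1
not not not (not (x ∧ (not w → z)) ∨ (not y → (not not w → not w))): Łukasiewicz ¬ gives 1 − 1 = 0
(((y ∨ x) ∨ (w ∧ w)) ∨ not not not (not (x ∧ (not w → z)) ∨ (not y → (not not w → not w)))) = max(0.9, 0) = 0.9

0.90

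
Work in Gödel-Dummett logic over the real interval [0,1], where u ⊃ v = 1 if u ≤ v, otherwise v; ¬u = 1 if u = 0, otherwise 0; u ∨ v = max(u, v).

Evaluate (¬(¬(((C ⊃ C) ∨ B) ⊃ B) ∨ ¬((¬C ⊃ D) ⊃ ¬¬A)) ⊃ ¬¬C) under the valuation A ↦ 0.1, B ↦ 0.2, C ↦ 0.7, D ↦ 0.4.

(C ⊃ C): 0.7 ≤ 0.7, so result = 1
((C ⊃ C) ∨ B) = max(1, 0.2) = 1
(((C ⊃ C) ∨ B) ⊃ B): 1 > 0.2, so result = 0.2
¬(((C ⊃ C) ∨ B) ⊃ B): Gödel ¬ of 0.2 = 0 (operand ≠ 0)
¬C: Gödel ¬ of 0.7 = 0 (operand ≠ 0)
(¬C ⊃ D): 0 ≤ 0.4, so result = 1
¬A: Gödel ¬ of 0.1 = 0 (operand ≠ 0)
¬¬A: Gödel ¬ of 0 = 1 (operand is 0)
((¬C ⊃ D) ⊃ ¬¬A): 1 ≤ 1, so result = 1
¬((¬C ⊃ D) ⊃ ¬¬A): Gödel ¬ of 1 = 0 (operand ≠ 0)
(¬(((C ⊃ C) ∨ B) ⊃ B) ∨ ¬((¬C ⊃ D) ⊃ ¬¬A)) = max(0, 0) = 0
¬(¬(((C ⊃ C) ∨ B) ⊃ B) ∨ ¬((¬C ⊃ D) ⊃ ¬¬A)): Gödel ¬ of 0 = 1 (operand is 0)
¬C: Gödel ¬ of 0.7 = 0 (operand ≠ 0)
¬¬C: Gödel ¬ of 0 = 1 (operand is 0)
(¬(¬(((C ⊃ C) ∨ B) ⊃ B) ∨ ¬((¬C ⊃ D) ⊃ ¬¬A)) ⊃ ¬¬C): 1 ≤ 1, so result = 1

1.00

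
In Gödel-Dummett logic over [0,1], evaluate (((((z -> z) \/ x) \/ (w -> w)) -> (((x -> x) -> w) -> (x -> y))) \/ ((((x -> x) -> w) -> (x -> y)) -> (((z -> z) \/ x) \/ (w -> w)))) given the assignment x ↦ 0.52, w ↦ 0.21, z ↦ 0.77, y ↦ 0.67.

(z -> z): 0.77 ≤ 0.77, so result = 1
((z -> z) \/ x) = max(1, 0.52) = 1
(w -> w): 0.21 ≤ 0.21, so result = 1
(((z -> z) \/ x) \/ (w -> w)) = max(1, 1) = 1
(x -> x): 0.52 ≤ 0.52, so result = 1
((x -> x) -> w): 1 > 0.21, so result = 0.21
(x -> y): 0.52 ≤ 0.67, so result = 1
(((x -> x) -> w) -> (x -> y)): 0.21 ≤ 1, so result = 1
((((z -> z) \/ x) \/ (w -> w)) -> (((x -> x) -> w) -> (x -> y))): 1 ≤ 1, so result = 1
(x -> x): 0.52 ≤ 0.52, so result = 1
((x -> x) -> w): 1 > 0.21, so result = 0.21
(x -> y): 0.52 ≤ 0.67, so result = 1
(((x -> x) -> w) -> (x -> y)): 0.21 ≤ 1, so result = 1
(z -> z): 0.77 ≤ 0.77, so result = 1
((z -> z) \/ x) = max(1, 0.52) = 1
(w -> w): 0.21 ≤ 0.21, so result = 1
(((z -> z) \/ x) \/ (w -> w)) = max(1, 1) = 1
((((x -> x) -> w) -> (x -> y)) -> (((z -> z) \/ x) \/ (w -> w))): 1 ≤ 1, so result = 1
(((((z -> z) \/ x) \/ (w -> w)) -> (((x -> x) -> w) -> (x -> y))) \/ ((((x -> x) -> w) -> (x -> y)) -> (((z -> z) \/ x) \/ (w -> w)))) = max(1, 1) = 1

1.00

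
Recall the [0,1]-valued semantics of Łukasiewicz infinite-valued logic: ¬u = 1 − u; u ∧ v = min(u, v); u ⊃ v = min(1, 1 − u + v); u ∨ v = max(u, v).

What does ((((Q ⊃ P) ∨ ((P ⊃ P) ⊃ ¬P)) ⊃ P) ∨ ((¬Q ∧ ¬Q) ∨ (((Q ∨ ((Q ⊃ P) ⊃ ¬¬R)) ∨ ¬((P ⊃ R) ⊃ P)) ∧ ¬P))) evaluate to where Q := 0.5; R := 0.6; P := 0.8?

0.80

(Q ⊃ P): min(1, 1 − 0.5 + 0.8) = 1
(P ⊃ P): min(1, 1 − 0.8 + 0.8) = 1
¬P: Łukasiewicz ¬ gives 1 − 0.8 = 0.2
((P ⊃ P) ⊃ ¬P): min(1, 1 − 1 + 0.2) = 0.2
((Q ⊃ P) ∨ ((P ⊃ P) ⊃ ¬P)) = max(1, 0.2) = 1
(((Q ⊃ P) ∨ ((P ⊃ P) ⊃ ¬P)) ⊃ P): min(1, 1 − 1 + 0.8) = 0.8
¬Q: Łukasiewicz ¬ gives 1 − 0.5 = 0.5
¬Q: Łukasiewicz ¬ gives 1 − 0.5 = 0.5
(¬Q ∧ ¬Q) = min(0.5, 0.5) = 0.5
(Q ⊃ P): min(1, 1 − 0.5 + 0.8) = 1
¬R: Łukasiewicz ¬ gives 1 − 0.6 = 0.4
¬¬R: Łukasiewicz ¬ gives 1 − 0.4 = 0.6
((Q ⊃ P) ⊃ ¬¬R): min(1, 1 − 1 + 0.6) = 0.6
(Q ∨ ((Q ⊃ P) ⊃ ¬¬R)) = max(0.5, 0.6) = 0.6
(P ⊃ R): min(1, 1 − 0.8 + 0.6) = 0.8
((P ⊃ R) ⊃ P): min(1, 1 − 0.8 + 0.8) = 1
¬((P ⊃ R) ⊃ P): Łukasiewicz ¬ gives 1 − 1 = 0
((Q ∨ ((Q ⊃ P) ⊃ ¬¬R)) ∨ ¬((P ⊃ R) ⊃ P)) = max(0.6, 0) = 0.6
¬P: Łukasiewicz ¬ gives 1 − 0.8 = 0.2
(((Q ∨ ((Q ⊃ P) ⊃ ¬¬R)) ∨ ¬((P ⊃ R) ⊃ P)) ∧ ¬P) = min(0.6, 0.2) = 0.2
((¬Q ∧ ¬Q) ∨ (((Q ∨ ((Q ⊃ P) ⊃ ¬¬R)) ∨ ¬((P ⊃ R) ⊃ P)) ∧ ¬P)) = max(0.5, 0.2) = 0.5
((((Q ⊃ P) ∨ ((P ⊃ P) ⊃ ¬P)) ⊃ P) ∨ ((¬Q ∧ ¬Q) ∨ (((Q ∨ ((Q ⊃ P) ⊃ ¬¬R)) ∨ ¬((P ⊃ R) ⊃ P)) ∧ ¬P))) = max(0.8, 0.5) = 0.8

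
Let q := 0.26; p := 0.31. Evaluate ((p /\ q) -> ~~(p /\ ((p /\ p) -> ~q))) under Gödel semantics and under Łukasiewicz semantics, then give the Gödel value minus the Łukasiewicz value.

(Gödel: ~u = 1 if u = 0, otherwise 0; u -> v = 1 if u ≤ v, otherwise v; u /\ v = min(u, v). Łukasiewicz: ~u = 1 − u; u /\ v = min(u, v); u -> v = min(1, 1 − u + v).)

-1.00

Gödel evaluation:
  (p /\ q) = min(0.31, 0.26) = 0.26
  (p /\ p) = min(0.31, 0.31) = 0.31
  ~q: Gödel ¬ of 0.26 = 0 (operand ≠ 0)
  ((p /\ p) -> ~q): 0.31 > 0, so result = 0
  (p /\ ((p /\ p) -> ~q)) = min(0.31, 0) = 0
  ~(p /\ ((p /\ p) -> ~q)): Gödel ¬ of 0 = 1 (operand is 0)
  ~~(p /\ ((p /\ p) -> ~q)): Gödel ¬ of 1 = 0 (operand ≠ 0)
  ((p /\ q) -> ~~(p /\ ((p /\ p) -> ~q))): 0.26 > 0, so result = 0
  Gödel value = 0
Łukasiewicz evaluation:
  (p /\ q) = min(0.31, 0.26) = 0.26
  (p /\ p) = min(0.31, 0.31) = 0.31
  ~q: Łukasiewicz ¬ gives 1 − 0.26 = 0.74
  ((p /\ p) -> ~q): min(1, 1 − 0.31 + 0.74) = 1
  (p /\ ((p /\ p) -> ~q)) = min(0.31, 1) = 0.31
  ~(p /\ ((p /\ p) -> ~q)): Łukasiewicz ¬ gives 1 − 0.31 = 0.69
  ~~(p /\ ((p /\ p) -> ~q)): Łukasiewicz ¬ gives 1 − 0.69 = 0.31
  ((p /\ q) -> ~~(p /\ ((p /\ p) -> ~q))): min(1, 1 − 0.26 + 0.31) = 1
  Łukasiewicz value = 1
Difference: 0 − 1 = -1.00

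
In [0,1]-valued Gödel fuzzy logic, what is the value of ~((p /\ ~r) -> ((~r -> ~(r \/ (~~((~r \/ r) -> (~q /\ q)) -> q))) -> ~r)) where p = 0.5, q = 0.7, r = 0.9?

~r: Gödel ¬ of 0.9 = 0 (operand ≠ 0)
(p /\ ~r) = min(0.5, 0) = 0
~r: Gödel ¬ of 0.9 = 0 (operand ≠ 0)
~r: Gödel ¬ of 0.9 = 0 (operand ≠ 0)
(~r \/ r) = max(0, 0.9) = 0.9
~q: Gödel ¬ of 0.7 = 0 (operand ≠ 0)
(~q /\ q) = min(0, 0.7) = 0
((~r \/ r) -> (~q /\ q)): 0.9 > 0, so result = 0
~((~r \/ r) -> (~q /\ q)): Gödel ¬ of 0 = 1 (operand is 0)
~~((~r \/ r) -> (~q /\ q)): Gödel ¬ of 1 = 0 (operand ≠ 0)
(~~((~r \/ r) -> (~q /\ q)) -> q): 0 ≤ 0.7, so result = 1
(r \/ (~~((~r \/ r) -> (~q /\ q)) -> q)) = max(0.9, 1) = 1
~(r \/ (~~((~r \/ r) -> (~q /\ q)) -> q)): Gödel ¬ of 1 = 0 (operand ≠ 0)
(~r -> ~(r \/ (~~((~r \/ r) -> (~q /\ q)) -> q))): 0 ≤ 0, so result = 1
~r: Gödel ¬ of 0.9 = 0 (operand ≠ 0)
((~r -> ~(r \/ (~~((~r \/ r) -> (~q /\ q)) -> q))) -> ~r): 1 > 0, so result = 0
((p /\ ~r) -> ((~r -> ~(r \/ (~~((~r \/ r) -> (~q /\ q)) -> q))) -> ~r)): 0 ≤ 0, so result = 1
~((p /\ ~r) -> ((~r -> ~(r \/ (~~((~r \/ r) -> (~q /\ q)) -> q))) -> ~r)): Gödel ¬ of 1 = 0 (operand ≠ 0)

0.00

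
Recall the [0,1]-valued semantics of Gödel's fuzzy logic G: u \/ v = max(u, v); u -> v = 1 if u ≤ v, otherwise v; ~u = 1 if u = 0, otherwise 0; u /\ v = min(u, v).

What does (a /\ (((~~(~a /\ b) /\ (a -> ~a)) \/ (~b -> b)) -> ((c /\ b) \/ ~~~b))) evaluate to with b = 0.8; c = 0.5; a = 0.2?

0.20

~a: Gödel ¬ of 0.2 = 0 (operand ≠ 0)
(~a /\ b) = min(0, 0.8) = 0
~(~a /\ b): Gödel ¬ of 0 = 1 (operand is 0)
~~(~a /\ b): Gödel ¬ of 1 = 0 (operand ≠ 0)
~a: Gödel ¬ of 0.2 = 0 (operand ≠ 0)
(a -> ~a): 0.2 > 0, so result = 0
(~~(~a /\ b) /\ (a -> ~a)) = min(0, 0) = 0
~b: Gödel ¬ of 0.8 = 0 (operand ≠ 0)
(~b -> b): 0 ≤ 0.8, so result = 1
((~~(~a /\ b) /\ (a -> ~a)) \/ (~b -> b)) = max(0, 1) = 1
(c /\ b) = min(0.5, 0.8) = 0.5
~b: Gödel ¬ of 0.8 = 0 (operand ≠ 0)
~~b: Gödel ¬ of 0 = 1 (operand is 0)
~~~b: Gödel ¬ of 1 = 0 (operand ≠ 0)
((c /\ b) \/ ~~~b) = max(0.5, 0) = 0.5
(((~~(~a /\ b) /\ (a -> ~a)) \/ (~b -> b)) -> ((c /\ b) \/ ~~~b)): 1 > 0.5, so result = 0.5
(a /\ (((~~(~a /\ b) /\ (a -> ~a)) \/ (~b -> b)) -> ((c /\ b) \/ ~~~b))) = min(0.2, 0.5) = 0.2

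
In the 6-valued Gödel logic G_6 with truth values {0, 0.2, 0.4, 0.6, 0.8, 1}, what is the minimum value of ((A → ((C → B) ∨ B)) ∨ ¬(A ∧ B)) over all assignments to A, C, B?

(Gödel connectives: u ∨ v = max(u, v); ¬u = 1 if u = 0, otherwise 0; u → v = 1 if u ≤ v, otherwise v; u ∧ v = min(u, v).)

0.20

The minimum is attained at A = 0.4, C = 0.4, B = 0.2:
  (C → B): 0.4 > 0.2, so result = 0.2
  ((C → B) ∨ B) = max(0.2, 0.2) = 0.2
  (A → ((C → B) ∨ B)): 0.4 > 0.2, so result = 0.2
  (A ∧ B) = min(0.4, 0.2) = 0.2
  ¬(A ∧ B): Gödel ¬ of 0.2 = 0 (operand ≠ 0)
  ((A → ((C → B) ∨ B)) ∨ ¬(A ∧ B)) = max(0.2, 0) = 0.2
Checking all 216 assignments confirms none give a value below 0.20.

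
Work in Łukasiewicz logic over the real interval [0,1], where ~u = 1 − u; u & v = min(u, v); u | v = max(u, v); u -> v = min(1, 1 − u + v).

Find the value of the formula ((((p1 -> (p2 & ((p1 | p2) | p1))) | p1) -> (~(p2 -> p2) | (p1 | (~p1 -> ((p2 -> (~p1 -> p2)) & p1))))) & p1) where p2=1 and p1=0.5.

0.50

(p1 | p2) = max(0.5, 1) = 1
((p1 | p2) | p1) = max(1, 0.5) = 1
(p2 & ((p1 | p2) | p1)) = min(1, 1) = 1
(p1 -> (p2 & ((p1 | p2) | p1))): min(1, 1 − 0.5 + 1) = 1
((p1 -> (p2 & ((p1 | p2) | p1))) | p1) = max(1, 0.5) = 1
(p2 -> p2): min(1, 1 − 1 + 1) = 1
~(p2 -> p2): Łukasiewicz ¬ gives 1 − 1 = 0
~p1: Łukasiewicz ¬ gives 1 − 0.5 = 0.5
~p1: Łukasiewicz ¬ gives 1 − 0.5 = 0.5
(~p1 -> p2): min(1, 1 − 0.5 + 1) = 1
(p2 -> (~p1 -> p2)): min(1, 1 − 1 + 1) = 1
((p2 -> (~p1 -> p2)) & p1) = min(1, 0.5) = 0.5
(~p1 -> ((p2 -> (~p1 -> p2)) & p1)): min(1, 1 − 0.5 + 0.5) = 1
(p1 | (~p1 -> ((p2 -> (~p1 -> p2)) & p1))) = max(0.5, 1) = 1
(~(p2 -> p2) | (p1 | (~p1 -> ((p2 -> (~p1 -> p2)) & p1)))) = max(0, 1) = 1
(((p1 -> (p2 & ((p1 | p2) | p1))) | p1) -> (~(p2 -> p2) | (p1 | (~p1 -> ((p2 -> (~p1 -> p2)) & p1))))): min(1, 1 − 1 + 1) = 1
((((p1 -> (p2 & ((p1 | p2) | p1))) | p1) -> (~(p2 -> p2) | (p1 | (~p1 -> ((p2 -> (~p1 -> p2)) & p1))))) & p1) = min(1, 0.5) = 0.5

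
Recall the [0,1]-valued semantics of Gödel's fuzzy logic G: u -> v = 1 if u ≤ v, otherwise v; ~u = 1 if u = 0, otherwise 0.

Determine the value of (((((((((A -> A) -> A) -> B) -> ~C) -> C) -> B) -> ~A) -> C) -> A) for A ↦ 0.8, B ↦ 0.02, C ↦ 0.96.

0.80

(A -> A): 0.8 ≤ 0.8, so result = 1
((A -> A) -> A): 1 > 0.8, so result = 0.8
(((A -> A) -> A) -> B): 0.8 > 0.02, so result = 0.02
~C: Gödel ¬ of 0.96 = 0 (operand ≠ 0)
((((A -> A) -> A) -> B) -> ~C): 0.02 > 0, so result = 0
(((((A -> A) -> A) -> B) -> ~C) -> C): 0 ≤ 0.96, so result = 1
((((((A -> A) -> A) -> B) -> ~C) -> C) -> B): 1 > 0.02, so result = 0.02
~A: Gödel ¬ of 0.8 = 0 (operand ≠ 0)
(((((((A -> A) -> A) -> B) -> ~C) -> C) -> B) -> ~A): 0.02 > 0, so result = 0
((((((((A -> A) -> A) -> B) -> ~C) -> C) -> B) -> ~A) -> C): 0 ≤ 0.96, so result = 1
(((((((((A -> A) -> A) -> B) -> ~C) -> C) -> B) -> ~A) -> C) -> A): 1 > 0.8, so result = 0.8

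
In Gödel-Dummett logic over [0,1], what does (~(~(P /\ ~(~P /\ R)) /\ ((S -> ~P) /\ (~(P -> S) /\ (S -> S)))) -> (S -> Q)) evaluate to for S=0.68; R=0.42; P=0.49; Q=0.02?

0.02

~P: Gödel ¬ of 0.49 = 0 (operand ≠ 0)
(~P /\ R) = min(0, 0.42) = 0
~(~P /\ R): Gödel ¬ of 0 = 1 (operand is 0)
(P /\ ~(~P /\ R)) = min(0.49, 1) = 0.49
~(P /\ ~(~P /\ R)): Gödel ¬ of 0.49 = 0 (operand ≠ 0)
~P: Gödel ¬ of 0.49 = 0 (operand ≠ 0)
(S -> ~P): 0.68 > 0, so result = 0
(P -> S): 0.49 ≤ 0.68, so result = 1
~(P -> S): Gödel ¬ of 1 = 0 (operand ≠ 0)
(S -> S): 0.68 ≤ 0.68, so result = 1
(~(P -> S) /\ (S -> S)) = min(0, 1) = 0
((S -> ~P) /\ (~(P -> S) /\ (S -> S))) = min(0, 0) = 0
(~(P /\ ~(~P /\ R)) /\ ((S -> ~P) /\ (~(P -> S) /\ (S -> S)))) = min(0, 0) = 0
~(~(P /\ ~(~P /\ R)) /\ ((S -> ~P) /\ (~(P -> S) /\ (S -> S)))): Gödel ¬ of 0 = 1 (operand is 0)
(S -> Q): 0.68 > 0.02, so result = 0.02
(~(~(P /\ ~(~P /\ R)) /\ ((S -> ~P) /\ (~(P -> S) /\ (S -> S)))) -> (S -> Q)): 1 > 0.02, so result = 0.02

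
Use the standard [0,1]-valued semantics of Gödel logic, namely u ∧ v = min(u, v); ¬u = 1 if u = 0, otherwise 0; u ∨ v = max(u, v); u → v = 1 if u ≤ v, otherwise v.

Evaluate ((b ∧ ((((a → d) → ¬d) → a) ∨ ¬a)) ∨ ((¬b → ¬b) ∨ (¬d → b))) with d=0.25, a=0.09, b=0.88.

(a → d): 0.09 ≤ 0.25, so result = 1
¬d: Gödel ¬ of 0.25 = 0 (operand ≠ 0)
((a → d) → ¬d): 1 > 0, so result = 0
(((a → d) → ¬d) → a): 0 ≤ 0.09, so result = 1
¬a: Gödel ¬ of 0.09 = 0 (operand ≠ 0)
((((a → d) → ¬d) → a) ∨ ¬a) = max(1, 0) = 1
(b ∧ ((((a → d) → ¬d) → a) ∨ ¬a)) = min(0.88, 1) = 0.88
¬b: Gödel ¬ of 0.88 = 0 (operand ≠ 0)
¬b: Gödel ¬ of 0.88 = 0 (operand ≠ 0)
(¬b → ¬b): 0 ≤ 0, so result = 1
¬d: Gödel ¬ of 0.25 = 0 (operand ≠ 0)
(¬d → b): 0 ≤ 0.88, so result = 1
((¬b → ¬b) ∨ (¬d → b)) = max(1, 1) = 1
((b ∧ ((((a → d) → ¬d) → a) ∨ ¬a)) ∨ ((¬b → ¬b) ∨ (¬d → b))) = max(0.88, 1) = 1

1.00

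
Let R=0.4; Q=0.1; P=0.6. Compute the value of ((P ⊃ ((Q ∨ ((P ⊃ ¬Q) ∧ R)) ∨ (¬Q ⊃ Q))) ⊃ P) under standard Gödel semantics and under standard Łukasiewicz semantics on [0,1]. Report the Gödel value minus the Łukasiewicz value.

-0.20

Gödel evaluation:
  ¬Q: Gödel ¬ of 0.1 = 0 (operand ≠ 0)
  (P ⊃ ¬Q): 0.6 > 0, so result = 0
  ((P ⊃ ¬Q) ∧ R) = min(0, 0.4) = 0
  (Q ∨ ((P ⊃ ¬Q) ∧ R)) = max(0.1, 0) = 0.1
  ¬Q: Gödel ¬ of 0.1 = 0 (operand ≠ 0)
  (¬Q ⊃ Q): 0 ≤ 0.1, so result = 1
  ((Q ∨ ((P ⊃ ¬Q) ∧ R)) ∨ (¬Q ⊃ Q)) = max(0.1, 1) = 1
  (P ⊃ ((Q ∨ ((P ⊃ ¬Q) ∧ R)) ∨ (¬Q ⊃ Q))): 0.6 ≤ 1, so result = 1
  ((P ⊃ ((Q ∨ ((P ⊃ ¬Q) ∧ R)) ∨ (¬Q ⊃ Q))) ⊃ P): 1 > 0.6, so result = 0.6
  Gödel value = 0.6
Łukasiewicz evaluation:
  ¬Q: Łukasiewicz ¬ gives 1 − 0.1 = 0.9
  (P ⊃ ¬Q): min(1, 1 − 0.6 + 0.9) = 1
  ((P ⊃ ¬Q) ∧ R) = min(1, 0.4) = 0.4
  (Q ∨ ((P ⊃ ¬Q) ∧ R)) = max(0.1, 0.4) = 0.4
  ¬Q: Łukasiewicz ¬ gives 1 − 0.1 = 0.9
  (¬Q ⊃ Q): min(1, 1 − 0.9 + 0.1) = 0.2
  ((Q ∨ ((P ⊃ ¬Q) ∧ R)) ∨ (¬Q ⊃ Q)) = max(0.4, 0.2) = 0.4
  (P ⊃ ((Q ∨ ((P ⊃ ¬Q) ∧ R)) ∨ (¬Q ⊃ Q))): min(1, 1 − 0.6 + 0.4) = 0.8
  ((P ⊃ ((Q ∨ ((P ⊃ ¬Q) ∧ R)) ∨ (¬Q ⊃ Q))) ⊃ P): min(1, 1 − 0.8 + 0.6) = 0.8
  Łukasiewicz value = 0.8
Difference: 0.6 − 0.8 = -0.20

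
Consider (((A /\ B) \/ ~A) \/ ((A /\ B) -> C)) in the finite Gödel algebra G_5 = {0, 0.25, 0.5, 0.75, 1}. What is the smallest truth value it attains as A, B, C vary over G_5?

0.25

The minimum is attained at A = 0.25, B = 0.25, C = 0:
  (A /\ B) = min(0.25, 0.25) = 0.25
  ~A: Gödel ¬ of 0.25 = 0 (operand ≠ 0)
  ((A /\ B) \/ ~A) = max(0.25, 0) = 0.25
  (A /\ B) = min(0.25, 0.25) = 0.25
  ((A /\ B) -> C): 0.25 > 0, so result = 0
  (((A /\ B) \/ ~A) \/ ((A /\ B) -> C)) = max(0.25, 0) = 0.25
Checking all 125 assignments confirms none give a value below 0.25.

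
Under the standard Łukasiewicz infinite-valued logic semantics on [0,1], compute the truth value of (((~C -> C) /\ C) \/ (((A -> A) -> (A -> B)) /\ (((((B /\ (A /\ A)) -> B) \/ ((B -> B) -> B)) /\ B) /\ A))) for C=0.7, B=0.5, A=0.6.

0.70

~C: Łukasiewicz ¬ gives 1 − 0.7 = 0.3
(~C -> C): min(1, 1 − 0.3 + 0.7) = 1
((~C -> C) /\ C) = min(1, 0.7) = 0.7
(A -> A): min(1, 1 − 0.6 + 0.6) = 1
(A -> B): min(1, 1 − 0.6 + 0.5) = 0.9
((A -> A) -> (A -> B)): min(1, 1 − 1 + 0.9) = 0.9
(A /\ A) = min(0.6, 0.6) = 0.6
(B /\ (A /\ A)) = min(0.5, 0.6) = 0.5
((B /\ (A /\ A)) -> B): min(1, 1 − 0.5 + 0.5) = 1
(B -> B): min(1, 1 − 0.5 + 0.5) = 1
((B -> B) -> B): min(1, 1 − 1 + 0.5) = 0.5
(((B /\ (A /\ A)) -> B) \/ ((B -> B) -> B)) = max(1, 0.5) = 1
((((B /\ (A /\ A)) -> B) \/ ((B -> B) -> B)) /\ B) = min(1, 0.5) = 0.5
(((((B /\ (A /\ A)) -> B) \/ ((B -> B) -> B)) /\ B) /\ A) = min(0.5, 0.6) = 0.5
(((A -> A) -> (A -> B)) /\ (((((B /\ (A /\ A)) -> B) \/ ((B -> B) -> B)) /\ B) /\ A)) = min(0.9, 0.5) = 0.5
(((~C -> C) /\ C) \/ (((A -> A) -> (A -> B)) /\ (((((B /\ (A /\ A)) -> B) \/ ((B -> B) -> B)) /\ B) /\ A))) = max(0.7, 0.5) = 0.7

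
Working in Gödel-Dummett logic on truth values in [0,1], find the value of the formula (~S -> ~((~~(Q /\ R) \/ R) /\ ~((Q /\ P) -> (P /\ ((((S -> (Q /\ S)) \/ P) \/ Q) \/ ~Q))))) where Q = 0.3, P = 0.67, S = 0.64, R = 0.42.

1.00

~S: Gödel ¬ of 0.64 = 0 (operand ≠ 0)
(Q /\ R) = min(0.3, 0.42) = 0.3
~(Q /\ R): Gödel ¬ of 0.3 = 0 (operand ≠ 0)
~~(Q /\ R): Gödel ¬ of 0 = 1 (operand is 0)
(~~(Q /\ R) \/ R) = max(1, 0.42) = 1
(Q /\ P) = min(0.3, 0.67) = 0.3
(Q /\ S) = min(0.3, 0.64) = 0.3
(S -> (Q /\ S)): 0.64 > 0.3, so result = 0.3
((S -> (Q /\ S)) \/ P) = max(0.3, 0.67) = 0.67
(((S -> (Q /\ S)) \/ P) \/ Q) = max(0.67, 0.3) = 0.67
~Q: Gödel ¬ of 0.3 = 0 (operand ≠ 0)
((((S -> (Q /\ S)) \/ P) \/ Q) \/ ~Q) = max(0.67, 0) = 0.67
(P /\ ((((S -> (Q /\ S)) \/ P) \/ Q) \/ ~Q)) = min(0.67, 0.67) = 0.67
((Q /\ P) -> (P /\ ((((S -> (Q /\ S)) \/ P) \/ Q) \/ ~Q))): 0.3 ≤ 0.67, so result = 1
~((Q /\ P) -> (P /\ ((((S -> (Q /\ S)) \/ P) \/ Q) \/ ~Q))): Gödel ¬ of 1 = 0 (operand ≠ 0)
((~~(Q /\ R) \/ R) /\ ~((Q /\ P) -> (P /\ ((((S -> (Q /\ S)) \/ P) \/ Q) \/ ~Q)))) = min(1, 0) = 0
~((~~(Q /\ R) \/ R) /\ ~((Q /\ P) -> (P /\ ((((S -> (Q /\ S)) \/ P) \/ Q) \/ ~Q)))): Gödel ¬ of 0 = 1 (operand is 0)
(~S -> ~((~~(Q /\ R) \/ R) /\ ~((Q /\ P) -> (P /\ ((((S -> (Q /\ S)) \/ P) \/ Q) \/ ~Q))))): 0 ≤ 1, so result = 1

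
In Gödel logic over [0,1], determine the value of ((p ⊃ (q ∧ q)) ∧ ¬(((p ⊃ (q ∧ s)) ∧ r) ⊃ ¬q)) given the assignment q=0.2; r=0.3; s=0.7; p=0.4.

0.20

(q ∧ q) = min(0.2, 0.2) = 0.2
(p ⊃ (q ∧ q)): 0.4 > 0.2, so result = 0.2
(q ∧ s) = min(0.2, 0.7) = 0.2
(p ⊃ (q ∧ s)): 0.4 > 0.2, so result = 0.2
((p ⊃ (q ∧ s)) ∧ r) = min(0.2, 0.3) = 0.2
¬q: Gödel ¬ of 0.2 = 0 (operand ≠ 0)
(((p ⊃ (q ∧ s)) ∧ r) ⊃ ¬q): 0.2 > 0, so result = 0
¬(((p ⊃ (q ∧ s)) ∧ r) ⊃ ¬q): Gödel ¬ of 0 = 1 (operand is 0)
((p ⊃ (q ∧ q)) ∧ ¬(((p ⊃ (q ∧ s)) ∧ r) ⊃ ¬q)) = min(0.2, 1) = 0.2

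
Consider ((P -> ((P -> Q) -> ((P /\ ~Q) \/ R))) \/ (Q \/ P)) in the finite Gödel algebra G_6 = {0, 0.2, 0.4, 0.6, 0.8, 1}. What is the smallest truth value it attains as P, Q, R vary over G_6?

The minimum is attained at P = 0.2, Q = 0.2, R = 0:
  (P -> Q): 0.2 ≤ 0.2, so result = 1
  ~Q: Gödel ¬ of 0.2 = 0 (operand ≠ 0)
  (P /\ ~Q) = min(0.2, 0) = 0
  ((P /\ ~Q) \/ R) = max(0, 0) = 0
  ((P -> Q) -> ((P /\ ~Q) \/ R)): 1 > 0, so result = 0
  (P -> ((P -> Q) -> ((P /\ ~Q) \/ R))): 0.2 > 0, so result = 0
  (Q \/ P) = max(0.2, 0.2) = 0.2
  ((P -> ((P -> Q) -> ((P /\ ~Q) \/ R))) \/ (Q \/ P)) = max(0, 0.2) = 0.2
Checking all 216 assignments confirms none give a value below 0.20.

0.20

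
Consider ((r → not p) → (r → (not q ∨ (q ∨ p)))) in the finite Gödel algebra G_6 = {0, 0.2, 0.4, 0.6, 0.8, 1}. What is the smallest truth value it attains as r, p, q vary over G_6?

0.20

The minimum is attained at r = 0.4, p = 0, q = 0.2:
  not p: Gödel ¬ of 0 = 1 (operand is 0)
  (r → not p): 0.4 ≤ 1, so result = 1
  not q: Gödel ¬ of 0.2 = 0 (operand ≠ 0)
  (q ∨ p) = max(0.2, 0) = 0.2
  (not q ∨ (q ∨ p)) = max(0, 0.2) = 0.2
  (r → (not q ∨ (q ∨ p))): 0.4 > 0.2, so result = 0.2
  ((r → not p) → (r → (not q ∨ (q ∨ p)))): 1 > 0.2, so result = 0.2
Checking all 216 assignments confirms none give a value below 0.20.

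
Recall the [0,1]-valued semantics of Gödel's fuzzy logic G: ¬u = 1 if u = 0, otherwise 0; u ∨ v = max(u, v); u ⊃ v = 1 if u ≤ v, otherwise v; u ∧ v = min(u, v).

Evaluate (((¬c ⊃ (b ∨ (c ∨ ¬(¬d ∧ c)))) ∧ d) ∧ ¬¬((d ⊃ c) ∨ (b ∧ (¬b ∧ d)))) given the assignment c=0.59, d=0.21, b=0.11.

¬c: Gödel ¬ of 0.59 = 0 (operand ≠ 0)
¬d: Gödel ¬ of 0.21 = 0 (operand ≠ 0)
(¬d ∧ c) = min(0, 0.59) = 0
¬(¬d ∧ c): Gödel ¬ of 0 = 1 (operand is 0)
(c ∨ ¬(¬d ∧ c)) = max(0.59, 1) = 1
(b ∨ (c ∨ ¬(¬d ∧ c))) = max(0.11, 1) = 1
(¬c ⊃ (b ∨ (c ∨ ¬(¬d ∧ c)))): 0 ≤ 1, so result = 1
((¬c ⊃ (b ∨ (c ∨ ¬(¬d ∧ c)))) ∧ d) = min(1, 0.21) = 0.21
(d ⊃ c): 0.21 ≤ 0.59, so result = 1
¬b: Gödel ¬ of 0.11 = 0 (operand ≠ 0)
(¬b ∧ d) = min(0, 0.21) = 0
(b ∧ (¬b ∧ d)) = min(0.11, 0) = 0
((d ⊃ c) ∨ (b ∧ (¬b ∧ d))) = max(1, 0) = 1
¬((d ⊃ c) ∨ (b ∧ (¬b ∧ d))): Gödel ¬ of 1 = 0 (operand ≠ 0)
¬¬((d ⊃ c) ∨ (b ∧ (¬b ∧ d))): Gödel ¬ of 0 = 1 (operand is 0)
(((¬c ⊃ (b ∨ (c ∨ ¬(¬d ∧ c)))) ∧ d) ∧ ¬¬((d ⊃ c) ∨ (b ∧ (¬b ∧ d)))) = min(0.21, 1) = 0.21

0.21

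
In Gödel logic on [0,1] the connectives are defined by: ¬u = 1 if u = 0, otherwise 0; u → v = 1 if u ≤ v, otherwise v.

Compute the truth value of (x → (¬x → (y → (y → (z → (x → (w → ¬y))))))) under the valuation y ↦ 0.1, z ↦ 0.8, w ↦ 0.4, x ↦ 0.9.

¬x: Gödel ¬ of 0.9 = 0 (operand ≠ 0)
¬y: Gödel ¬ of 0.1 = 0 (operand ≠ 0)
(w → ¬y): 0.4 > 0, so result = 0
(x → (w → ¬y)): 0.9 > 0, so result = 0
(z → (x → (w → ¬y))): 0.8 > 0, so result = 0
(y → (z → (x → (w → ¬y)))): 0.1 > 0, so result = 0
(y → (y → (z → (x → (w → ¬y))))): 0.1 > 0, so result = 0
(¬x → (y → (y → (z → (x → (w → ¬y)))))): 0 ≤ 0, so result = 1
(x → (¬x → (y → (y → (z → (x → (w → ¬y))))))): 0.9 ≤ 1, so result = 1

1.00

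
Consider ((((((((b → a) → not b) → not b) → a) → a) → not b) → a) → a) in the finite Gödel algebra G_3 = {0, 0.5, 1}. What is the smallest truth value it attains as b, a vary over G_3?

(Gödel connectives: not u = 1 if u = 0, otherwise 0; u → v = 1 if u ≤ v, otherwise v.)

The minimum is attained at b = 0.5, a = 0.5:
  (b → a): 0.5 ≤ 0.5, so result = 1
  not b: Gödel ¬ of 0.5 = 0 (operand ≠ 0)
  ((b → a) → not b): 1 > 0, so result = 0
  not b: Gödel ¬ of 0.5 = 0 (operand ≠ 0)
  (((b → a) → not b) → not b): 0 ≤ 0, so result = 1
  ((((b → a) → not b) → not b) → a): 1 > 0.5, so result = 0.5
  (((((b → a) → not b) → not b) → a) → a): 0.5 ≤ 0.5, so result = 1
  not b: Gödel ¬ of 0.5 = 0 (operand ≠ 0)
  ((((((b → a) → not b) → not b) → a) → a) → not b): 1 > 0, so result = 0
  (((((((b → a) → not b) → not b) → a) → a) → not b) → a): 0 ≤ 0.5, so result = 1
  ((((((((b → a) → not b) → not b) → a) → a) → not b) → a) → a): 1 > 0.5, so result = 0.5
Checking all 9 assignments confirms none give a value below 0.50.

0.50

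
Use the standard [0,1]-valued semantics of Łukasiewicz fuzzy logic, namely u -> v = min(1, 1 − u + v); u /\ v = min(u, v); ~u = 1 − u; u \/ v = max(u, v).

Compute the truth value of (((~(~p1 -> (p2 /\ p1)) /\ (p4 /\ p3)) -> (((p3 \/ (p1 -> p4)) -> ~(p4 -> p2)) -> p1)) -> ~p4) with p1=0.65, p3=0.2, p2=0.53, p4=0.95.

~p1: Łukasiewicz ¬ gives 1 − 0.65 = 0.35
(p2 /\ p1) = min(0.53, 0.65) = 0.53
(~p1 -> (p2 /\ p1)): min(1, 1 − 0.35 + 0.53) = 1
~(~p1 -> (p2 /\ p1)): Łukasiewicz ¬ gives 1 − 1 = 0
(p4 /\ p3) = min(0.95, 0.2) = 0.2
(~(~p1 -> (p2 /\ p1)) /\ (p4 /\ p3)) = min(0, 0.2) = 0
(p1 -> p4): min(1, 1 − 0.65 + 0.95) = 1
(p3 \/ (p1 -> p4)) = max(0.2, 1) = 1
(p4 -> p2): min(1, 1 − 0.95 + 0.53) = 0.58
~(p4 -> p2): Łukasiewicz ¬ gives 1 − 0.58 = 0.42
((p3 \/ (p1 -> p4)) -> ~(p4 -> p2)): min(1, 1 − 1 + 0.42) = 0.42
(((p3 \/ (p1 -> p4)) -> ~(p4 -> p2)) -> p1): min(1, 1 − 0.42 + 0.65) = 1
((~(~p1 -> (p2 /\ p1)) /\ (p4 /\ p3)) -> (((p3 \/ (p1 -> p4)) -> ~(p4 -> p2)) -> p1)): min(1, 1 − 0 + 1) = 1
~p4: Łukasiewicz ¬ gives 1 − 0.95 = 0.05
(((~(~p1 -> (p2 /\ p1)) /\ (p4 /\ p3)) -> (((p3 \/ (p1 -> p4)) -> ~(p4 -> p2)) -> p1)) -> ~p4): min(1, 1 − 1 + 0.05) = 0.05

0.05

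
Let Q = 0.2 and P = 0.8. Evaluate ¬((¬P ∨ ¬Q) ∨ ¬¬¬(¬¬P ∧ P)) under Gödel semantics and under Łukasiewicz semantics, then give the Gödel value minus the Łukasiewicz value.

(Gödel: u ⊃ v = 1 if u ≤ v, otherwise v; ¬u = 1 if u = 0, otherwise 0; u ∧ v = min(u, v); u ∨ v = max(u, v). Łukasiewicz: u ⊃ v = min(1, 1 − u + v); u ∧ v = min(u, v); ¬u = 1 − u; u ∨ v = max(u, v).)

Gödel evaluation:
  ¬P: Gödel ¬ of 0.8 = 0 (operand ≠ 0)
  ¬Q: Gödel ¬ of 0.2 = 0 (operand ≠ 0)
  (¬P ∨ ¬Q) = max(0, 0) = 0
  ¬P: Gödel ¬ of 0.8 = 0 (operand ≠ 0)
  ¬¬P: Gödel ¬ of 0 = 1 (operand is 0)
  (¬¬P ∧ P) = min(1, 0.8) = 0.8
  ¬(¬¬P ∧ P): Gödel ¬ of 0.8 = 0 (operand ≠ 0)
  ¬¬(¬¬P ∧ P): Gödel ¬ of 0 = 1 (operand is 0)
  ¬¬¬(¬¬P ∧ P): Gödel ¬ of 1 = 0 (operand ≠ 0)
  ((¬P ∨ ¬Q) ∨ ¬¬¬(¬¬P ∧ P)) = max(0, 0) = 0
  ¬((¬P ∨ ¬Q) ∨ ¬¬¬(¬¬P ∧ P)): Gödel ¬ of 0 = 1 (operand is 0)
  Gödel value = 1
Łukasiewicz evaluation:
  ¬P: Łukasiewicz ¬ gives 1 − 0.8 = 0.2
  ¬Q: Łukasiewicz ¬ gives 1 − 0.2 = 0.8
  (¬P ∨ ¬Q) = max(0.2, 0.8) = 0.8
  ¬P: Łukasiewicz ¬ gives 1 − 0.8 = 0.2
  ¬¬P: Łukasiewicz ¬ gives 1 − 0.2 = 0.8
  (¬¬P ∧ P) = min(0.8, 0.8) = 0.8
  ¬(¬¬P ∧ P): Łukasiewicz ¬ gives 1 − 0.8 = 0.2
  ¬¬(¬¬P ∧ P): Łukasiewicz ¬ gives 1 − 0.2 = 0.8
  ¬¬¬(¬¬P ∧ P): Łukasiewicz ¬ gives 1 − 0.8 = 0.2
  ((¬P ∨ ¬Q) ∨ ¬¬¬(¬¬P ∧ P)) = max(0.8, 0.2) = 0.8
  ¬((¬P ∨ ¬Q) ∨ ¬¬¬(¬¬P ∧ P)): Łukasiewicz ¬ gives 1 − 0.8 = 0.2
  Łukasiewicz value = 0.2
Difference: 1 − 0.2 = 0.80

0.80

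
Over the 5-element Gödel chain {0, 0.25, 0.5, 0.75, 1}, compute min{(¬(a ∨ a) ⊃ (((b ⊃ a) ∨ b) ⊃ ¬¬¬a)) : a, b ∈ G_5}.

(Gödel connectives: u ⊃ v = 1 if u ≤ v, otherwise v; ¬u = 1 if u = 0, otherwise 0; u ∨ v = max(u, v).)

1.00

Every assignment gives 1. For instance at a = 0, b = 0:
  (a ∨ a) = max(0, 0) = 0
  ¬(a ∨ a): Gödel ¬ of 0 = 1 (operand is 0)
  (b ⊃ a): 0 ≤ 0, so result = 1
  ((b ⊃ a) ∨ b) = max(1, 0) = 1
  ¬a: Gödel ¬ of 0 = 1 (operand is 0)
  ¬¬a: Gödel ¬ of 1 = 0 (operand ≠ 0)
  ¬¬¬a: Gödel ¬ of 0 = 1 (operand is 0)
  (((b ⊃ a) ∨ b) ⊃ ¬¬¬a): 1 ≤ 1, so result = 1
  (¬(a ∨ a) ⊃ (((b ⊃ a) ∨ b) ⊃ ¬¬¬a)): 1 ≤ 1, so result = 1
All 25 assignments give value 1 — the formula is a G_5-tautology.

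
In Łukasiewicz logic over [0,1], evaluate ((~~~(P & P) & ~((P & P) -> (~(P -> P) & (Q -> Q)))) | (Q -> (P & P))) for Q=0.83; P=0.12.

0.29

(P & P) = min(0.12, 0.12) = 0.12
~(P & P): Łukasiewicz ¬ gives 1 − 0.12 = 0.88
~~(P & P): Łukasiewicz ¬ gives 1 − 0.88 = 0.12
~~~(P & P): Łukasiewicz ¬ gives 1 − 0.12 = 0.88
(P & P) = min(0.12, 0.12) = 0.12
(P -> P): min(1, 1 − 0.12 + 0.12) = 1
~(P -> P): Łukasiewicz ¬ gives 1 − 1 = 0
(Q -> Q): min(1, 1 − 0.83 + 0.83) = 1
(~(P -> P) & (Q -> Q)) = min(0, 1) = 0
((P & P) -> (~(P -> P) & (Q -> Q))): min(1, 1 − 0.12 + 0) = 0.88
~((P & P) -> (~(P -> P) & (Q -> Q))): Łukasiewicz ¬ gives 1 − 0.88 = 0.12
(~~~(P & P) & ~((P & P) -> (~(P -> P) & (Q -> Q)))) = min(0.88, 0.12) = 0.12
(P & P) = min(0.12, 0.12) = 0.12
(Q -> (P & P)): min(1, 1 − 0.83 + 0.12) = 0.29
((~~~(P & P) & ~((P & P) -> (~(P -> P) & (Q -> Q)))) | (Q -> (P & P))) = max(0.12, 0.29) = 0.29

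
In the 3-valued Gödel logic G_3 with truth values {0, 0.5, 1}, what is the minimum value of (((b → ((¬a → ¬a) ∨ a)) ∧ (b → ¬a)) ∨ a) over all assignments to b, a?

0.50

The minimum is attained at b = 0.5, a = 0.5:
  ¬a: Gödel ¬ of 0.5 = 0 (operand ≠ 0)
  ¬a: Gödel ¬ of 0.5 = 0 (operand ≠ 0)
  (¬a → ¬a): 0 ≤ 0, so result = 1
  ((¬a → ¬a) ∨ a) = max(1, 0.5) = 1
  (b → ((¬a → ¬a) ∨ a)): 0.5 ≤ 1, so result = 1
  ¬a: Gödel ¬ of 0.5 = 0 (operand ≠ 0)
  (b → ¬a): 0.5 > 0, so result = 0
  ((b → ((¬a → ¬a) ∨ a)) ∧ (b → ¬a)) = min(1, 0) = 0
  (((b → ((¬a → ¬a) ∨ a)) ∧ (b → ¬a)) ∨ a) = max(0, 0.5) = 0.5
Checking all 9 assignments confirms none give a value below 0.50.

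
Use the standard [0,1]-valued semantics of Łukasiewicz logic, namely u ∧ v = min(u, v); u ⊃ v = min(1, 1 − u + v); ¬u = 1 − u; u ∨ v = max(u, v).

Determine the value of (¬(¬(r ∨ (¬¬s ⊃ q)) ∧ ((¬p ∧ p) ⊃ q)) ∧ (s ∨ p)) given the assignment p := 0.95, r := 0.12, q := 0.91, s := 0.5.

¬s: Łukasiewicz ¬ gives 1 − 0.5 = 0.5
¬¬s: Łukasiewicz ¬ gives 1 − 0.5 = 0.5
(¬¬s ⊃ q): min(1, 1 − 0.5 + 0.91) = 1
(r ∨ (¬¬s ⊃ q)) = max(0.12, 1) = 1
¬(r ∨ (¬¬s ⊃ q)): Łukasiewicz ¬ gives 1 − 1 = 0
¬p: Łukasiewicz ¬ gives 1 − 0.95 = 0.05
(¬p ∧ p) = min(0.05, 0.95) = 0.05
((¬p ∧ p) ⊃ q): min(1, 1 − 0.05 + 0.91) = 1
(¬(r ∨ (¬¬s ⊃ q)) ∧ ((¬p ∧ p) ⊃ q)) = min(0, 1) = 0
¬(¬(r ∨ (¬¬s ⊃ q)) ∧ ((¬p ∧ p) ⊃ q)): Łukasiewicz ¬ gives 1 − 0 = 1
(s ∨ p) = max(0.5, 0.95) = 0.95
(¬(¬(r ∨ (¬¬s ⊃ q)) ∧ ((¬p ∧ p) ⊃ q)) ∧ (s ∨ p)) = min(1, 0.95) = 0.95

0.95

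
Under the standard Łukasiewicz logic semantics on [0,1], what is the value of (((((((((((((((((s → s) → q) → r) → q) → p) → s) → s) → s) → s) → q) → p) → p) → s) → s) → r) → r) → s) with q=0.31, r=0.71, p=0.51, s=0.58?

0.87

(s → s): min(1, 1 − 0.58 + 0.58) = 1
((s → s) → q): min(1, 1 − 1 + 0.31) = 0.31
(((s → s) → q) → r): min(1, 1 − 0.31 + 0.71) = 1
((((s → s) → q) → r) → q): min(1, 1 − 1 + 0.31) = 0.31
(((((s → s) → q) → r) → q) → p): min(1, 1 − 0.31 + 0.51) = 1
((((((s → s) → q) → r) → q) → p) → s): min(1, 1 − 1 + 0.58) = 0.58
(((((((s → s) → q) → r) → q) → p) → s) → s): min(1, 1 − 0.58 + 0.58) = 1
((((((((s → s) → q) → r) → q) → p) → s) → s) → s): min(1, 1 − 1 + 0.58) = 0.58
(((((((((s → s) → q) → r) → q) → p) → s) → s) → s) → s): min(1, 1 − 0.58 + 0.58) = 1
((((((((((s → s) → q) → r) → q) → p) → s) → s) → s) → s) → q): min(1, 1 − 1 + 0.31) = 0.31
(((((((((((s → s) → q) → r) → q) → p) → s) → s) → s) → s) → q) → p): min(1, 1 − 0.31 + 0.51) = 1
((((((((((((s → s) → q) → r) → q) → p) → s) → s) → s) → s) → q) → p) → p): min(1, 1 − 1 + 0.51) = 0.51
(((((((((((((s → s) → q) → r) → q) → p) → s) → s) → s) → s) → q) → p) → p) → s): min(1, 1 − 0.51 + 0.58) = 1
((((((((((((((s → s) → q) → r) → q) → p) → s) → s) → s) → s) → q) → p) → p) → s) → s): min(1, 1 − 1 + 0.58) = 0.58
(((((((((((((((s → s) → q) → r) → q) → p) → s) → s) → s) → s) → q) → p) → p) → s) → s) → r): min(1, 1 − 0.58 + 0.71) = 1
((((((((((((((((s → s) → q) → r) → q) → p) → s) → s) → s) → s) → q) → p) → p) → s) → s) → r) → r): min(1, 1 − 1 + 0.71) = 0.71
(((((((((((((((((s → s) → q) → r) → q) → p) → s) → s) → s) → s) → q) → p) → p) → s) → s) → r) → r) → s): min(1, 1 − 0.71 + 0.58) = 0.87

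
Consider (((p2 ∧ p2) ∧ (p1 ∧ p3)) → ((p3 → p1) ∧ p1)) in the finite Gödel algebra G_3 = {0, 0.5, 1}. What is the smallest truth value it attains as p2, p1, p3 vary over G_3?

Every assignment gives 1. For instance at p2 = 0, p1 = 0, p3 = 0:
  (p2 ∧ p2) = min(0, 0) = 0
  (p1 ∧ p3) = min(0, 0) = 0
  ((p2 ∧ p2) ∧ (p1 ∧ p3)) = min(0, 0) = 0
  (p3 → p1): 0 ≤ 0, so result = 1
  ((p3 → p1) ∧ p1) = min(1, 0) = 0
  (((p2 ∧ p2) ∧ (p1 ∧ p3)) → ((p3 → p1) ∧ p1)): 0 ≤ 0, so result = 1
All 27 assignments give value 1 — the formula is a G_3-tautology.

1.00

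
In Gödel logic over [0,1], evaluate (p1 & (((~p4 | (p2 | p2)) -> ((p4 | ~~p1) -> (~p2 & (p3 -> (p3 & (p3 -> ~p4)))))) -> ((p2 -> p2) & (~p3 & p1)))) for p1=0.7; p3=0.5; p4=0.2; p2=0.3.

0.70

~p4: Gödel ¬ of 0.2 = 0 (operand ≠ 0)
(p2 | p2) = max(0.3, 0.3) = 0.3
(~p4 | (p2 | p2)) = max(0, 0.3) = 0.3
~p1: Gödel ¬ of 0.7 = 0 (operand ≠ 0)
~~p1: Gödel ¬ of 0 = 1 (operand is 0)
(p4 | ~~p1) = max(0.2, 1) = 1
~p2: Gödel ¬ of 0.3 = 0 (operand ≠ 0)
~p4: Gödel ¬ of 0.2 = 0 (operand ≠ 0)
(p3 -> ~p4): 0.5 > 0, so result = 0
(p3 & (p3 -> ~p4)) = min(0.5, 0) = 0
(p3 -> (p3 & (p3 -> ~p4))): 0.5 > 0, so result = 0
(~p2 & (p3 -> (p3 & (p3 -> ~p4)))) = min(0, 0) = 0
((p4 | ~~p1) -> (~p2 & (p3 -> (p3 & (p3 -> ~p4))))): 1 > 0, so result = 0
((~p4 | (p2 | p2)) -> ((p4 | ~~p1) -> (~p2 & (p3 -> (p3 & (p3 -> ~p4)))))): 0.3 > 0, so result = 0
(p2 -> p2): 0.3 ≤ 0.3, so result = 1
~p3: Gödel ¬ of 0.5 = 0 (operand ≠ 0)
(~p3 & p1) = min(0, 0.7) = 0
((p2 -> p2) & (~p3 & p1)) = min(1, 0) = 0
(((~p4 | (p2 | p2)) -> ((p4 | ~~p1) -> (~p2 & (p3 -> (p3 & (p3 -> ~p4)))))) -> ((p2 -> p2) & (~p3 & p1))): 0 ≤ 0, so result = 1
(p1 & (((~p4 | (p2 | p2)) -> ((p4 | ~~p1) -> (~p2 & (p3 -> (p3 & (p3 -> ~p4)))))) -> ((p2 -> p2) & (~p3 & p1)))) = min(0.7, 1) = 0.7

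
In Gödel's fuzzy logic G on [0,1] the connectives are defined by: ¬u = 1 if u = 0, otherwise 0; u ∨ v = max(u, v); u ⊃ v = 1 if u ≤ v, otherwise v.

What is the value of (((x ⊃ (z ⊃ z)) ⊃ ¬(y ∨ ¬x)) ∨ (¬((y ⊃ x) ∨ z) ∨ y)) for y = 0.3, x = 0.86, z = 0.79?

0.30

(z ⊃ z): 0.79 ≤ 0.79, so result = 1
(x ⊃ (z ⊃ z)): 0.86 ≤ 1, so result = 1
¬x: Gödel ¬ of 0.86 = 0 (operand ≠ 0)
(y ∨ ¬x) = max(0.3, 0) = 0.3
¬(y ∨ ¬x): Gödel ¬ of 0.3 = 0 (operand ≠ 0)
((x ⊃ (z ⊃ z)) ⊃ ¬(y ∨ ¬x)): 1 > 0, so result = 0
(y ⊃ x): 0.3 ≤ 0.86, so result = 1
((y ⊃ x) ∨ z) = max(1, 0.79) = 1
¬((y ⊃ x) ∨ z): Gödel ¬ of 1 = 0 (operand ≠ 0)
(¬((y ⊃ x) ∨ z) ∨ y) = max(0, 0.3) = 0.3
(((x ⊃ (z ⊃ z)) ⊃ ¬(y ∨ ¬x)) ∨ (¬((y ⊃ x) ∨ z) ∨ y)) = max(0, 0.3) = 0.3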